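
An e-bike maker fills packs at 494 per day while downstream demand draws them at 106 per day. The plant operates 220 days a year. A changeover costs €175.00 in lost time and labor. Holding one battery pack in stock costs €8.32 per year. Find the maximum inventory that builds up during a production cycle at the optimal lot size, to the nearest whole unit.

I_max ≈ 878 packs

Annual demand D = 106 × 220 = 23,320.
Production build-up factor (1 − d/p) = 1 − 106/494 = 0.7854.
Q* = √(2DS / (H(1 − d/p))) = √(2 × 23,320 × 175 / (8.32 × 0.7854)).
= √(8,162,000 / 6.5347) ≈ 1117.594.
Maximum inventory = Q*(1 − d/p) = 1117.594 × 0.7854 ≈ 877.787.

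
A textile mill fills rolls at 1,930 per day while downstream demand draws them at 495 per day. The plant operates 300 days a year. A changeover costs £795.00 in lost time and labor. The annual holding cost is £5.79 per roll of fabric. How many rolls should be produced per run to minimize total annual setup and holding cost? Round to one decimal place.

Annual demand D = 495 × 300 = 148,500.
Production build-up factor (1 − d/p) = 1 − 495/1,930 = 0.7435.
Q* = √(2DS / (H(1 − d/p))) = √(2 × 148,500 × 795 / (5.79 × 0.7435)).
= √(236,115,000 / 4.305) ≈ 7405.855.

Q* ≈ 7,405.9 rolls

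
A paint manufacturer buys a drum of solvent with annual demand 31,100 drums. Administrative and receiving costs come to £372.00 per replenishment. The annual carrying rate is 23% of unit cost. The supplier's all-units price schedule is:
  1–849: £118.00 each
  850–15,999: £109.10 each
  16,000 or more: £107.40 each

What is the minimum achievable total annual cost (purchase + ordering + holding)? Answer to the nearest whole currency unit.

Holding cost per unit per year at price C is H = 0.23·C.
Evaluate total cost at each tier's feasible EOQ or, if the EOQ is below the tier, at the tier's minimum quantity.
Tier 1 (£118.00): EOQ = 923.3 exceeds tier's upper bound 849, so this tier is dominated.
EOQ at £109.10 = 960.3 (feasible in tier 2): TC = 31,100×£109.10 + (31,100/960.3)×372 + (960.3/2)×0.23×£109.10 = £3,417,105.89.
EOQ at £107.40 = 967.8 < 16000, so use break Q=16000: TC = 31,100×£107.40 + (31,100/16000.0)×372 + (16000.0/2)×0.23×£107.40 = £3,538,479.08.
Lowest total cost among the candidates is at Q = 960.3.

TC* ≈ £3,417,106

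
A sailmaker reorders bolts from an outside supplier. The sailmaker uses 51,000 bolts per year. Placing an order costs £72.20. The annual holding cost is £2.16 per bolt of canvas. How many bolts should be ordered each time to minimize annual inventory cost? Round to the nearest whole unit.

Q* ≈ 1,846 bolts

EOQ = √(2DS / H) = √(2 × 51,000 × 72.2 / 2.16).
= √(7,364,400 / 2.16) = √3,409,444.4444 ≈ 1846.468.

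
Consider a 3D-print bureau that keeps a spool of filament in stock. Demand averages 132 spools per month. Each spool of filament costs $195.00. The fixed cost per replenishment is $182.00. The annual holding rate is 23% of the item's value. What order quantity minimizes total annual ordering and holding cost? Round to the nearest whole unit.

Q* ≈ 113 spools

Annual demand D = 132 × 12 = 1,584.
Holding cost H = 0.23 × $195.00 = $44.8500 per unit per year.
EOQ = √(2DS / H) = √(2 × 1,584 × 182 / 44.85).
= √(576,576 / 44.85) = √12,855.6522 ≈ 113.383.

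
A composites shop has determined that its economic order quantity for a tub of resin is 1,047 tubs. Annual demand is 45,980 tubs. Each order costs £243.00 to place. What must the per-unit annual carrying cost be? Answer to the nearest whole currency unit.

H ≈ £20

The basic EOQ model gives Q* = √(2DS/H); rearrange for the unknown.
From Q* = √(2DS/H): H = 2DS / Q*² = 2 × 45,980 × 243 / 1,047² = 20.3851.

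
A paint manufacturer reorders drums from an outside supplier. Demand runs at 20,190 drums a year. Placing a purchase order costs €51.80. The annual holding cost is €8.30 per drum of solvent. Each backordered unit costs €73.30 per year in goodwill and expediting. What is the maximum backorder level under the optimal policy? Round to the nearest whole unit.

With planned backorders, Q* = √(2DS/H) · √((H+B)/B).
√(2DS/H) = √(2 × 20,190 × 51.8 / 8.3) = 502.006.
√((H+B)/B) = √((8.3+73.3)/73.3) = 1.0551.
Q* ≈ 529.666.
S* = Q* · H/(H+B) = 529.666 × 8.3/81.6 ≈ 53.875.

S* ≈ 54 drums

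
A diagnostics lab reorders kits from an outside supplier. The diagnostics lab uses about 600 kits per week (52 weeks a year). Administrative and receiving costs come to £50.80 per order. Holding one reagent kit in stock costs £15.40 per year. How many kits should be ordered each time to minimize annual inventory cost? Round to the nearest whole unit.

Annual demand D = 600 × 52 = 31,200.
EOQ = √(2DS / H) = √(2 × 31,200 × 50.8 / 15.4).
= √(3,169,920 / 15.4) = √205,838.961 ≈ 453.695.

Q* ≈ 454 kits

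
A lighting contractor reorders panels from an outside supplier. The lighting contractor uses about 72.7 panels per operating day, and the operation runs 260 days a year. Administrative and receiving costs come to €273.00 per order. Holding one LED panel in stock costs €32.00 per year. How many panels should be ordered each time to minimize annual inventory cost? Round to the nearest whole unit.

Q* ≈ 568 panels

Annual demand D = 72.7 × 260 = 18,902.
EOQ = √(2DS / H) = √(2 × 18,902 × 273 / 32).
= √(10,320,492 / 32) = √322,515.375 ≈ 567.904.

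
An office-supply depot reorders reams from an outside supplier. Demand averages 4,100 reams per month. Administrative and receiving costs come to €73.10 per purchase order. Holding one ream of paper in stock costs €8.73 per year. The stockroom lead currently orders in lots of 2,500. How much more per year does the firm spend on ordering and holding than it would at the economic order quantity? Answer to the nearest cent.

Annual demand D = 4,100 × 12 = 49,200.
EOQ = √(2DS/H) = √(2 × 49,200 × 73.1 / 8.73) ≈ 907.71.
Cost at Q* = (D/Q*)S + (Q*/2)H = √(2DSH) ≈ €7,924.34.
Cost at Q = 2,500: (49,200/2,500)×73.1 + (2,500/2)×8.73 = €1,438.61 + €10,912.50 = €12,351.11.
Excess = €12,351.11 − €7,924.34 = €4,426.76.

Extra cost ≈ €4,426.76 per year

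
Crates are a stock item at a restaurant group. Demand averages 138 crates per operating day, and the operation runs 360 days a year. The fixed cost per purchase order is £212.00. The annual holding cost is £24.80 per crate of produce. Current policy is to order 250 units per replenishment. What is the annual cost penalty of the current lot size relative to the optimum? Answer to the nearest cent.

Extra cost ≈ £22,372.68 per year

Annual demand D = 138 × 360 = 49,680.
EOQ = √(2DS/H) = √(2 × 49,680 × 212 / 24.8) ≈ 921.61.
Cost at Q* = (D/Q*)S + (Q*/2)H = √(2DSH) ≈ £22,855.96.
Cost at Q = 250: (49,680/250)×212 + (250/2)×24.8 = £42,128.64 + £3,100.00 = £45,228.64.
Excess = £45,228.64 − £22,855.96 = £22,372.68.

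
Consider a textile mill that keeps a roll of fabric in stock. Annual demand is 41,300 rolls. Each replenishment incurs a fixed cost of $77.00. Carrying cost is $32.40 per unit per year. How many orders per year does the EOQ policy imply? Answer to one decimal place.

Q* = √(2DS/H) = √(2 × 41,300 × 77 / 32.4) ≈ 443.06.
Orders per year = D / Q* = 41,300 / 443.06 ≈ 93.215.

N ≈ 93.2 orders per year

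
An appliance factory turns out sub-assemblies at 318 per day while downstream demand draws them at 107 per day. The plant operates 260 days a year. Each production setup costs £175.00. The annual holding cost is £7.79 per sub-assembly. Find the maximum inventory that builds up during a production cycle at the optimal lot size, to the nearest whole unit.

Annual demand D = 107 × 260 = 27,820.
Production build-up factor (1 − d/p) = 1 − 107/318 = 0.6635.
Q* = √(2DS / (H(1 − d/p))) = √(2 × 27,820 × 175 / (7.79 × 0.6635)).
= √(9,737,000 / 5.1688) ≈ 1372.512.
Maximum inventory = Q*(1 − d/p) = 1372.512 × 0.6635 ≈ 910.692.

I_max ≈ 911 sub-assemblies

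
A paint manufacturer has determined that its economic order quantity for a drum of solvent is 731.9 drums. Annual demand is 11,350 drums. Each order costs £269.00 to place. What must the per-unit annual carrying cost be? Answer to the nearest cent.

H ≈ £11.40

Squaring Q* = √(2DS/H) gives Q*² = 2DS/H.
From Q* = √(2DS/H): H = 2DS / Q*² = 2 × 11,350 × 269 / 731.9² = 11.3992.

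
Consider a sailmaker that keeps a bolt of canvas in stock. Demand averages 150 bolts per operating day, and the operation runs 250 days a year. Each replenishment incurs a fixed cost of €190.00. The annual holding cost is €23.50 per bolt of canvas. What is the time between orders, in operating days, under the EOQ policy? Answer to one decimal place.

Annual demand D = 150 × 250 = 37,500.
EOQ = √(2DS/H) = √(2 × 37,500 × 190 / 23.5) ≈ 778.71.
Cycle time = Q*/D × 250 = 778.71 / 37,500 × 250 ≈ 5.191 days.

T ≈ 5.2 days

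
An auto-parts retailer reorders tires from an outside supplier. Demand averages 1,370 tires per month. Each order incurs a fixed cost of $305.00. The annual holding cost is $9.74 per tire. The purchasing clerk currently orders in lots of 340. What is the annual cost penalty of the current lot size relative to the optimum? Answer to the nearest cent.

Extra cost ≈ $6,520.30 per year

Annual demand D = 1,370 × 12 = 16,440.
EOQ = √(2DS/H) = √(2 × 16,440 × 305 / 9.74) ≈ 1014.70.
Cost at Q* = (D/Q*)S + (Q*/2)H = √(2DSH) ≈ $9,883.15.
Cost at Q = 340: (16,440/340)×305 + (340/2)×9.74 = $14,747.65 + $1,655.80 = $16,403.45.
Excess = $16,403.45 − $9,883.15 = $6,520.30.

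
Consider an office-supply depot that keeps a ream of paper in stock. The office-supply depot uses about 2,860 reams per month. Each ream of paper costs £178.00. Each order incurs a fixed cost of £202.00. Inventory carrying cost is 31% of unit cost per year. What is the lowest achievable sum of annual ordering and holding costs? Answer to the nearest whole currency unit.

Annual demand D = 2,860 × 12 = 34,320.
Holding cost H = 0.31 × £178.00 = £55.1800 per unit per year.
The optimal lot size = √(2DS/H) = √(2 × 34,320 × 202 / 55.18) ≈ 501.27.
At Q*, ordering cost (D/Q*)S equals holding cost (Q*/2)H, each = √(DSH/2).
Minimum total = √(2DSH) = √(2 × 34,320 × 202 × 55.18) ≈ 27660.191.

TC* ≈ £27,660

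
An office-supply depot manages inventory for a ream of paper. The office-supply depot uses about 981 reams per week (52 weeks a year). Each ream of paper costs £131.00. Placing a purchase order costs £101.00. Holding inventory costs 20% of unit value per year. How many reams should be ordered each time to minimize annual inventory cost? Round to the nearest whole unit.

Annual demand D = 981 × 52 = 51,012.
Holding cost H = 0.20 × £131.00 = £26.2000 per unit per year.
EOQ = √(2DS / H) = √(2 × 51,012 × 101 / 26.2).
= √(10,304,424 / 26.2) = √393,298.626 ≈ 627.135.

Q* ≈ 627 reams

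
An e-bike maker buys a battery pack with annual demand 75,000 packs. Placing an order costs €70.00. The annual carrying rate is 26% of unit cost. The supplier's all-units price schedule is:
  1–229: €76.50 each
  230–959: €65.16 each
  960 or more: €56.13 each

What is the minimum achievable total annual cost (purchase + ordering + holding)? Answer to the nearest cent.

Holding cost per unit per year at price C is H = 0.26·C.
Evaluate total cost at each tier's feasible EOQ or, if the EOQ is below the tier, at the tier's minimum quantity.
Tier 1 (€76.50): EOQ = 726.6 exceeds tier's upper bound 229, so this tier is dominated.
EOQ at €65.16 = 787.3 (feasible in tier 2): TC = 75,000×€65.16 + (75,000/787.3)×70 + (787.3/2)×0.26×€65.16 = €4,900,337.42.
EOQ at €56.13 = 848.2 < 960, so use break Q=960: TC = 75,000×€56.13 + (75,000/960.0)×70 + (960.0/2)×0.26×€56.13 = €4,222,223.77.
Lowest total cost among the candidates is at Q = 960.0.

TC* ≈ €4,222,223.77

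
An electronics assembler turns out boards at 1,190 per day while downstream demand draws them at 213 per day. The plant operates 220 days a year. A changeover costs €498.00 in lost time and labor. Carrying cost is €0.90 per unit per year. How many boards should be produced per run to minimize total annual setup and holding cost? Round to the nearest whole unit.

Q* ≈ 7,948 boards

Annual demand D = 213 × 220 = 46,860.
Production build-up factor (1 − d/p) = 1 − 213/1,190 = 0.8210.
Q* = √(2DS / (H(1 − d/p))) = √(2 × 46,860 × 498 / (0.9 × 0.8210)).
= √(46,672,560 / 0.7389) ≈ 7947.596.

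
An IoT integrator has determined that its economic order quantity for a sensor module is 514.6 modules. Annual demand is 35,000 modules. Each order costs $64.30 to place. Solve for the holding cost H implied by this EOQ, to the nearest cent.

H ≈ $17.00

Squaring Q* = √(2DS/H) gives Q*² = 2DS/H.
From Q* = √(2DS/H): H = 2DS / Q*² = 2 × 35,000 × 64.3 / 514.6² = 16.9969.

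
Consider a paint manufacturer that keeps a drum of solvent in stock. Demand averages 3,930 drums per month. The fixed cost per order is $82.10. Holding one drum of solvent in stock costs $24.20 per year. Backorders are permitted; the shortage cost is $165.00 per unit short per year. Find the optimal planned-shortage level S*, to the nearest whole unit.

Annual demand D = 3,930 × 12 = 47,160.
With planned backorders, Q* = √(2DS/H) · √((H+B)/B).
√(2DS/H) = √(2 × 47,160 × 82.1 / 24.2) = 565.673.
√((H+B)/B) = √((24.2+165)/165) = 1.0708.
Q* ≈ 605.737.
S* = Q* · H/(H+B) = 605.737 × 24.2/189.2 ≈ 77.478.

S* ≈ 77 drums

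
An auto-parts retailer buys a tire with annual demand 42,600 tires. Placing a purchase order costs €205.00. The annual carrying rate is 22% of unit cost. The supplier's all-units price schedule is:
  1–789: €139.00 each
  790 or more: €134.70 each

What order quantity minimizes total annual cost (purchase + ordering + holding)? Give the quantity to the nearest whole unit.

Holding cost per unit per year at price C is H = 0.22·C.
Candidates are each tier's EOQ (if it falls in that tier) and each price-break quantity.
EOQ at €139.00 = 755.7 (feasible in tier 1): TC = 42,600×€139.00 + (42,600/755.7)×205 + (755.7/2)×0.22×€139.00 = €5,944,510.83.
EOQ at €134.70 = 767.7 < 790, so use break Q=790: TC = 42,600×€134.70 + (42,600/790.0)×205 + (790.0/2)×0.22×€134.70 = €5,760,979.86.
Lowest total cost is €5,760,979.86 at Q = 790.0.

Q* ≈ 790 tires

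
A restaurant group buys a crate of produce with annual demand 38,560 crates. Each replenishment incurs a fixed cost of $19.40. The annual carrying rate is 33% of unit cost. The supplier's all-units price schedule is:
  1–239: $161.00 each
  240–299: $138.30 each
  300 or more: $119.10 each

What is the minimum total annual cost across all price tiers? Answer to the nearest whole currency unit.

TC* ≈ $4,600,885

Holding cost per unit per year at price C is H = 0.33·C.
For each price level, check whether its EOQ is feasible; otherwise the best quantity at that price is the breakpoint.
EOQ at $161.00 = 167.8 (feasible in tier 1): TC = 38,560×$161.00 + (38,560/167.8)×19.4 + (167.8/2)×0.33×$161.00 = $6,217,075.68.
EOQ at $138.30 = 181.1 < 240, so use break Q=240: TC = 38,560×$138.30 + (38,560/240.0)×19.4 + (240.0/2)×0.33×$138.30 = $5,341,441.61.
EOQ at $119.10 = 195.1 < 300, so use break Q=300: TC = 38,560×$119.10 + (38,560/300.0)×19.4 + (300.0/2)×0.33×$119.10 = $4,600,885.00.
Lowest total cost among the candidates is at Q = 300.0.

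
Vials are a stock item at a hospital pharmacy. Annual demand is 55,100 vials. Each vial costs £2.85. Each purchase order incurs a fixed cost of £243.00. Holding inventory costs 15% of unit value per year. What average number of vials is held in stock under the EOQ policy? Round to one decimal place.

Average inventory ≈ 3,957.3 vials

Holding cost H = 0.15 × £2.85 = £0.4275 per unit per year.
Q* = √(2DS/H) = √(2 × 55,100 × 243 / 0.4275) ≈ 7914.54.
Average inventory = Q*/2 ≈ 7914.54 / 2 = 3957.272.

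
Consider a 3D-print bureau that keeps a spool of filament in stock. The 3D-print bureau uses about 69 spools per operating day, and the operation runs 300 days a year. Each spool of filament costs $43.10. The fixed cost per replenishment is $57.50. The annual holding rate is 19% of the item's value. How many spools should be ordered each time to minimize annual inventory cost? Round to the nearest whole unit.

Annual demand D = 69 × 300 = 20,700.
Holding cost H = 0.19 × $43.10 = $8.1890 per unit per year.
EOQ = √(2DS / H) = √(2 × 20,700 × 57.5 / 8.189).
= √(2,380,500 / 8.189) = √290,694.8345 ≈ 539.161.

Q* ≈ 539 spools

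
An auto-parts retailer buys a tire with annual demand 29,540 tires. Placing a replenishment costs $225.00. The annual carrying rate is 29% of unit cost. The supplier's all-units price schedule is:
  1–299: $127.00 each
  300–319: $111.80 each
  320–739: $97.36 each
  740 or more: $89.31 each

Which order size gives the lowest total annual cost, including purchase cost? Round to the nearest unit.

Holding cost per unit per year at price C is H = 0.29·C.
Candidates are each tier's EOQ (if it falls in that tier) and each price-break quantity.
Tier 1 ($127.00): EOQ = 600.8 exceeds tier's upper bound 299, so this tier is dominated.
Tier 2 ($111.80): EOQ = 640.3 exceeds tier's upper bound 319, so this tier is dominated.
EOQ at $97.36 = 686.2 (feasible in tier 3): TC = 29,540×$97.36 + (29,540/686.2)×225 + (686.2/2)×0.29×$97.36 = $2,895,387.57.
EOQ at $89.31 = 716.4 < 740, so use break Q=740: TC = 29,540×$89.31 + (29,540/740.0)×225 + (740.0/2)×0.29×$89.31 = $2,656,782.12.
Lowest total cost is $2,656,782.12 at Q = 740.0.

Q* ≈ 740 tires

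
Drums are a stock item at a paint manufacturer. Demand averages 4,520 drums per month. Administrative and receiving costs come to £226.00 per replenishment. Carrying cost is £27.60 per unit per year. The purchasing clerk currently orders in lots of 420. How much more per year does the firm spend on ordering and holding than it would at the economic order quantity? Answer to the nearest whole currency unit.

Annual demand D = 4,520 × 12 = 54,240.
EOQ = √(2DS/H) = √(2 × 54,240 × 226 / 27.6) ≈ 942.49.
Cost at Q* = (D/Q*)S + (Q*/2)H = √(2DSH) ≈ £26,012.59.
Cost at Q = 420: (54,240/420)×226 + (420/2)×27.6 = £29,186.29 + £5,796.00 = £34,982.29.
Excess = £34,982.29 − £26,012.59 = £8,969.70.

Extra cost ≈ £8,970 per year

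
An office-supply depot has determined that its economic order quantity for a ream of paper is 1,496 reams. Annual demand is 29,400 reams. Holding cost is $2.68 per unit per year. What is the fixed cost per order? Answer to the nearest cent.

Squaring Q* = √(2DS/H) gives Q*² = 2DS/H.
From Q* = √(2DS/H): S = Q*²H / (2D) = 1,496² × 2.68 / (2 × 29,400) = 102.0048.

S ≈ $102.00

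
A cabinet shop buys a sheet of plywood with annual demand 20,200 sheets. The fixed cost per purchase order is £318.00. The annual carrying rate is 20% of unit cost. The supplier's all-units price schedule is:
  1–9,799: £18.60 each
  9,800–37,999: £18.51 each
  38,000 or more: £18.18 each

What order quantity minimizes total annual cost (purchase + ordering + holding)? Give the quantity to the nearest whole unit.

Q* ≈ 1,858 sheets

Holding cost per unit per year at price C is H = 0.20·C.
For each price level, check whether its EOQ is feasible; otherwise the best quantity at that price is the breakpoint.
EOQ at £18.60 = 1858.4 (feasible in tier 1): TC = 20,200×£18.60 + (20,200/1858.4)×318 + (1858.4/2)×0.20×£18.60 = £382,633.15.
EOQ at £18.51 = 1862.9 < 9800, so use break Q=9800: TC = 20,200×£18.51 + (20,200/9800.0)×318 + (9800.0/2)×0.20×£18.51 = £392,697.27.
EOQ at £18.18 = 1879.7 < 38000, so use break Q=38000: TC = 20,200×£18.18 + (20,200/38000.0)×318 + (38000.0/2)×0.20×£18.18 = £436,489.04.
Lowest total cost is £382,633.15 at Q = 1858.4.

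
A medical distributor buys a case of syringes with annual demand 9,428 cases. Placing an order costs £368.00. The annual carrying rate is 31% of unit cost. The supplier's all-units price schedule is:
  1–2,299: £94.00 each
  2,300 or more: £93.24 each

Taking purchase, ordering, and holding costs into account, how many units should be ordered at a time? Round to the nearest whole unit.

Holding cost per unit per year at price C is H = 0.31·C.
Candidates are each tier's EOQ (if it falls in that tier) and each price-break quantity.
EOQ at £94.00 = 488.0 (feasible in tier 1): TC = 9,428×£94.00 + (9,428/488.0)×368 + (488.0/2)×0.31×£94.00 = £900,451.80.
EOQ at £93.24 = 490.0 < 2300, so use break Q=2300: TC = 9,428×£93.24 + (9,428/2300.0)×368 + (2300.0/2)×0.31×£93.24 = £913,815.26.
Lowest total cost is £900,451.80 at Q = 488.0.

Q* ≈ 488 cases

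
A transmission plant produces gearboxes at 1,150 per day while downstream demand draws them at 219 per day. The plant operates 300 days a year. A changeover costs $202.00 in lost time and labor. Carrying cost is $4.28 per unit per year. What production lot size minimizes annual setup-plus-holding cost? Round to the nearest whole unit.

Q* ≈ 2,768 gearboxes

Annual demand D = 219 × 300 = 65,700.
Production build-up factor (1 − d/p) = 1 − 219/1,150 = 0.8096.
Q* = √(2DS / (H(1 − d/p))) = √(2 × 65,700 × 202 / (4.28 × 0.8096)).
= √(26,542,800 / 3.4649) ≈ 2767.742.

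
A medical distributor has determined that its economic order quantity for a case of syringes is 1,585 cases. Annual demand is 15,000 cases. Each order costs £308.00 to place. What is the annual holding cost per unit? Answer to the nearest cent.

Invert the EOQ relation Q*² = 2DS/H.
From Q* = √(2DS/H): H = 2DS / Q*² = 2 × 15,000 × 308 / 1,585² = 3.6780.

H ≈ £3.68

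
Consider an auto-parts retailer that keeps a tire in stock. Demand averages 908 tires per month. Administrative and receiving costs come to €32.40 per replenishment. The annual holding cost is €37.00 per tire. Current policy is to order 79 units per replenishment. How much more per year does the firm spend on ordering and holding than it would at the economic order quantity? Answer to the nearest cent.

Annual demand D = 908 × 12 = 10,896.
EOQ = √(2DS/H) = √(2 × 10,896 × 32.4 / 37) ≈ 138.14.
Cost at Q* = (D/Q*)S + (Q*/2)H = √(2DSH) ≈ €5,111.19.
Cost at Q = 79: (10,896/79)×32.4 + (79/2)×37 = €4,468.74 + €1,461.50 = €5,930.24.
Excess = €5,930.24 − €5,111.19 = €819.05.

Extra cost ≈ €819.05 per year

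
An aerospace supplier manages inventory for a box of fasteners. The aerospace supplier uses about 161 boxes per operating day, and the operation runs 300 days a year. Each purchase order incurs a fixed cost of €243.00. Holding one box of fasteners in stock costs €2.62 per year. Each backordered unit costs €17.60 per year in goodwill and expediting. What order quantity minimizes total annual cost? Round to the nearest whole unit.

Annual demand D = 161 × 300 = 48,300.
With planned backorders, Q* = √(2DS/H) · √((H+B)/B).
√(2DS/H) = √(2 × 48,300 × 243 / 2.62) = 2993.237.
√((H+B)/B) = √((2.62+17.6)/17.6) = 1.0719.
Q* ≈ 3208.302.

Q* ≈ 3,208 boxes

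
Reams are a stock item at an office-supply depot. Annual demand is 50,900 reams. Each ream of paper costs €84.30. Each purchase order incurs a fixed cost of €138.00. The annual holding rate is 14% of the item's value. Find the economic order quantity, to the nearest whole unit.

Holding cost H = 0.14 × €84.30 = €11.8020 per unit per year.
EOQ = √(2DS / H) = √(2 × 50,900 × 138 / 11.802).
= √(14,048,400 / 11.802) = √1,190,340.6202 ≈ 1091.027.

Q* ≈ 1,091 reams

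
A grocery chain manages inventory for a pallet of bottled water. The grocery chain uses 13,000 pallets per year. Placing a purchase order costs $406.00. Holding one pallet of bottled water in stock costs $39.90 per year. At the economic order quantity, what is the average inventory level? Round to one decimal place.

The optimal lot size = √(2DS/H) = √(2 × 13,000 × 406 / 39.9) ≈ 514.36.
Average inventory = Q*/2 ≈ 514.36 / 2 = 257.178.

Average inventory ≈ 257.2 pallets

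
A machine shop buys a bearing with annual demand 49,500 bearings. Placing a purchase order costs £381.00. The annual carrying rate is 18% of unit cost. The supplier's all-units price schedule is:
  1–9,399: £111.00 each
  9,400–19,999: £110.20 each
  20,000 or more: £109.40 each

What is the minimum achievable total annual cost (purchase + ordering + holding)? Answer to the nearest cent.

Holding cost per unit per year at price C is H = 0.18·C.
Evaluate total cost at each tier's feasible EOQ or, if the EOQ is below the tier, at the tier's minimum quantity.
EOQ at £111.00 = 1374.0 (feasible in tier 1): TC = 49,500×£111.00 + (49,500/1374.0)×381 + (1374.0/2)×0.18×£111.00 = £5,521,952.24.
EOQ at £110.20 = 1379.0 < 9400, so use break Q=9400: TC = 49,500×£110.20 + (49,500/9400.0)×381 + (9400.0/2)×0.18×£110.20 = £5,550,135.53.
EOQ at £109.40 = 1384.0 < 20000, so use break Q=20000: TC = 49,500×£109.40 + (49,500/20000.0)×381 + (20000.0/2)×0.18×£109.40 = £5,613,162.97.
Lowest total cost among the candidates is at Q = 1374.0.

TC* ≈ £5,521,952.24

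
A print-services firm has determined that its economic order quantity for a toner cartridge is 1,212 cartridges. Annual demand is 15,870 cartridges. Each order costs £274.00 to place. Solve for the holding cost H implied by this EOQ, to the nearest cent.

H ≈ £5.92

Squaring Q* = √(2DS/H) gives Q*² = 2DS/H.
From Q* = √(2DS/H): H = 2DS / Q*² = 2 × 15,870 × 274 / 1,212² = 5.9204.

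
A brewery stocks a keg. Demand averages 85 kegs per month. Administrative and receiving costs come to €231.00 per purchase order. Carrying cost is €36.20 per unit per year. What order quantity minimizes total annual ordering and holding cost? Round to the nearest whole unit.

Q* ≈ 114 kegs

Annual demand D = 85 × 12 = 1,020.
EOQ = √(2DS / H) = √(2 × 1,020 × 231 / 36.2).
= √(471,240 / 36.2) = √13,017.6796 ≈ 114.095.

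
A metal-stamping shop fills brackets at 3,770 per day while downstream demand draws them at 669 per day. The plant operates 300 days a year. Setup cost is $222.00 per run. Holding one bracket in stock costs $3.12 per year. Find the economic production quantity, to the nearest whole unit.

Q* ≈ 5,893 brackets

Annual demand D = 669 × 300 = 200,700.
Production build-up factor (1 − d/p) = 1 − 669/3,770 = 0.8225.
Q* = √(2DS / (H(1 − d/p))) = √(2 × 200,700 × 222 / (3.12 × 0.8225)).
= √(89,110,800 / 2.5663) ≈ 5892.610.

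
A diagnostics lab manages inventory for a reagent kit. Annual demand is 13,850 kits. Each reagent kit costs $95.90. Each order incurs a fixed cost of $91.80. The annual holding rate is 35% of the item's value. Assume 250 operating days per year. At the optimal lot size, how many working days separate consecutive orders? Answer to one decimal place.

Holding cost H = 0.35 × $95.90 = $33.5650 per unit per year.
The optimal lot size = √(2DS/H) = √(2 × 13,850 × 91.8 / 33.565) ≈ 275.24.
Cycle time = Q*/D × 250 = 275.24 / 13,850 × 250 ≈ 4.968 days.

T ≈ 5.0 days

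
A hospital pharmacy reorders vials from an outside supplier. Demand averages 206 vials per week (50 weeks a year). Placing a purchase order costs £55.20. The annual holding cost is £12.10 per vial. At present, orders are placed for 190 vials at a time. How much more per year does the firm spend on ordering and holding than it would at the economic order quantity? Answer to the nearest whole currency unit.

Extra cost ≈ £433 per year

Annual demand D = 206 × 50 = 10,300.
EOQ = √(2DS/H) = √(2 × 10,300 × 55.2 / 12.1) ≈ 306.56.
Cost at Q* = (D/Q*)S + (Q*/2)H = √(2DSH) ≈ £3,709.33.
Cost at Q = 190: (10,300/190)×55.2 + (190/2)×12.1 = £2,992.42 + £1,149.50 = £4,141.92.
Excess = £4,141.92 − £3,709.33 = £432.59.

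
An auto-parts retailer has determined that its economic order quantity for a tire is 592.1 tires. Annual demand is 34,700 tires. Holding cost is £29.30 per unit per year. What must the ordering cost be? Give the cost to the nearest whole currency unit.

S ≈ £148

Squaring Q* = √(2DS/H) gives Q*² = 2DS/H.
From Q* = √(2DS/H): S = Q*²H / (2D) = 592.1² × 29.3 / (2 × 34,700) = 148.0125.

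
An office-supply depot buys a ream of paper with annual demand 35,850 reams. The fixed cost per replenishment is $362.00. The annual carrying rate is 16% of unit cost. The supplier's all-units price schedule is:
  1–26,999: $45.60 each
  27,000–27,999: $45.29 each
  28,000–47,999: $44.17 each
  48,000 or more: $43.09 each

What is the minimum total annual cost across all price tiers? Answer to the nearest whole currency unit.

Holding cost per unit per year at price C is H = 0.16·C.
For each price level, check whether its EOQ is feasible; otherwise the best quantity at that price is the breakpoint.
EOQ at $45.60 = 1886.1 (feasible in tier 1): TC = 35,850×$45.60 + (35,850/1886.1)×362 + (1886.1/2)×0.16×$45.60 = $1,648,521.20.
EOQ at $45.29 = 1892.6 < 27000, so use break Q=27000: TC = 35,850×$45.29 + (35,850/27000.0)×362 + (27000.0/2)×0.16×$45.29 = $1,721,953.56.
EOQ at $44.17 = 1916.4 < 28000, so use break Q=28000: TC = 35,850×$44.17 + (35,850/28000.0)×362 + (28000.0/2)×0.16×$44.17 = $1,682,898.79.
EOQ at $43.09 = 1940.3 < 48000, so use break Q=48000: TC = 35,850×$43.09 + (35,850/48000.0)×362 + (48000.0/2)×0.16×$43.09 = $1,710,512.47.
Lowest total cost among the candidates is at Q = 1886.1.

TC* ≈ $1,648,521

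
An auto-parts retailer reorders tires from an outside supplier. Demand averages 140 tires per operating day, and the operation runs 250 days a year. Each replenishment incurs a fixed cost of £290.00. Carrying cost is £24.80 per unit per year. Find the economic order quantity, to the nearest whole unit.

Annual demand D = 140 × 250 = 35,000.
EOQ = √(2DS / H) = √(2 × 35,000 × 290 / 24.8).
= √(20,300,000 / 24.8) = √818,548.3871 ≈ 904.737.

Q* ≈ 905 tires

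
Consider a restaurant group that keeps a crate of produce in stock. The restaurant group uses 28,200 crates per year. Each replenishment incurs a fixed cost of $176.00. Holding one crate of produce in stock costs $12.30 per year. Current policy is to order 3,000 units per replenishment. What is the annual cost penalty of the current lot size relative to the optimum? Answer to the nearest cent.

Extra cost ≈ $9,054.75 per year

EOQ = √(2DS/H) = √(2 × 28,200 × 176 / 12.3) ≈ 898.35.
Cost at Q* = (D/Q*)S + (Q*/2)H = √(2DSH) ≈ $11,049.65.
Cost at Q = 3,000: (28,200/3,000)×176 + (3,000/2)×12.3 = $1,654.40 + $18,450.00 = $20,104.40.
Excess = $20,104.40 − $11,049.65 = $9,054.75.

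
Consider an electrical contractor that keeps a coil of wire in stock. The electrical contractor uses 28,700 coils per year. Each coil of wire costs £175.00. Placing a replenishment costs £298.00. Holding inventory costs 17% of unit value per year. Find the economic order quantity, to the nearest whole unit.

Q* ≈ 758 coils

Holding cost H = 0.17 × £175.00 = £29.7500 per unit per year.
EOQ = √(2DS / H) = √(2 × 28,700 × 298 / 29.75).
= √(17,105,200 / 29.75) = √574,964.7059 ≈ 758.264.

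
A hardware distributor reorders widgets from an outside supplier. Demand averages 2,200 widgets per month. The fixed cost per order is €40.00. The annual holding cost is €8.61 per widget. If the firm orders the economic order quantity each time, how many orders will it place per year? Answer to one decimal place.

Annual demand D = 2,200 × 12 = 26,400.
The optimal lot size = √(2DS/H) = √(2 × 26,400 × 40 / 8.61) ≈ 495.27.
Orders per year = D / Q* = 26,400 / 495.27 ≈ 53.304.

N ≈ 53.3 orders per year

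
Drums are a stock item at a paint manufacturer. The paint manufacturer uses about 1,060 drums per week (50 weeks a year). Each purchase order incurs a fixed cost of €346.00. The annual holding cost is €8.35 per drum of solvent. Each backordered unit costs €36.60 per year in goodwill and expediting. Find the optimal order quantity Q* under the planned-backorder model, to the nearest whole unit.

Q* ≈ 2,323 drums

Annual demand D = 1,060 × 50 = 53,000.
With planned backorders, Q* = √(2DS/H) · √((H+B)/B).
√(2DS/H) = √(2 × 53,000 × 346 / 8.35) = 2095.790.
√((H+B)/B) = √((8.35+36.6)/36.6) = 1.1082.
Q* ≈ 2322.587.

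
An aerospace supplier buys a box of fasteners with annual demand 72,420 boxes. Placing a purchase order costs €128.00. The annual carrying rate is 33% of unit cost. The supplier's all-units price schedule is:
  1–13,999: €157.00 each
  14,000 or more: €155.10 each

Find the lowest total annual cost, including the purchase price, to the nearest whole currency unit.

TC* ≈ €11,400,932

Holding cost per unit per year at price C is H = 0.33·C.
Evaluate total cost at each tier's feasible EOQ or, if the EOQ is below the tier, at the tier's minimum quantity.
EOQ at €157.00 = 598.2 (feasible in tier 1): TC = 72,420×€157.00 + (72,420/598.2)×128 + (598.2/2)×0.33×€157.00 = €11,400,932.46.
EOQ at €155.10 = 601.8 < 14000, so use break Q=14000: TC = 72,420×€155.10 + (72,420/14000.0)×128 + (14000.0/2)×0.33×€155.10 = €11,591,285.13.
Lowest total cost among the candidates is at Q = 598.2.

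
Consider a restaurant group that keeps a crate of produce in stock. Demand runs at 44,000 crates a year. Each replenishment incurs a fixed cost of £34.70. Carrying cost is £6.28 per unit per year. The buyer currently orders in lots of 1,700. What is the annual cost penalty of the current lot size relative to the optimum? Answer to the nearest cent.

EOQ = √(2DS/H) = √(2 × 44,000 × 34.7 / 6.28) ≈ 697.31.
Cost at Q* = (D/Q*)S + (Q*/2)H = √(2DSH) ≈ £4,379.11.
Cost at Q = 1,700: (44,000/1,700)×34.7 + (1,700/2)×6.28 = £898.12 + £5,338.00 = £6,236.12.
Excess = £6,236.12 − £4,379.11 = £1,857.01.

Extra cost ≈ £1,857.01 per year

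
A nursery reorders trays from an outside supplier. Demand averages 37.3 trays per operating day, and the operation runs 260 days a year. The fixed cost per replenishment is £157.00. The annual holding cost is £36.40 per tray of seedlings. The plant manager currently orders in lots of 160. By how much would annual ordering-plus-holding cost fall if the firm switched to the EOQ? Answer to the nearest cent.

Extra cost ≈ £1,899.90 per year

Annual demand D = 37.3 × 260 = 9,698.
EOQ = √(2DS/H) = √(2 × 9,698 × 157 / 36.4) ≈ 289.24.
Cost at Q* = (D/Q*)S + (Q*/2)H = √(2DSH) ≈ £10,528.26.
Cost at Q = 160: (9,698/160)×157 + (160/2)×36.4 = £9,516.16 + £2,912.00 = £12,428.16.
Excess = £12,428.16 − £10,528.26 = £1,899.90.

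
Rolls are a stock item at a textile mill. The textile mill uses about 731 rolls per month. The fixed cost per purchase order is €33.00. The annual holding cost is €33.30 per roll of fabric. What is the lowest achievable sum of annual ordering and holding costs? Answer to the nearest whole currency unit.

Annual demand D = 731 × 12 = 8,772.
The optimal lot size = √(2DS/H) = √(2 × 8,772 × 33 / 33.3) ≈ 131.86.
At the optimum the two cost components are equal, so total cost = 2·(Q*/2)H = Q*·H.
Minimum total = √(2DSH) = √(2 × 8,772 × 33 × 33.3) ≈ 4390.797.

TC* ≈ €4,391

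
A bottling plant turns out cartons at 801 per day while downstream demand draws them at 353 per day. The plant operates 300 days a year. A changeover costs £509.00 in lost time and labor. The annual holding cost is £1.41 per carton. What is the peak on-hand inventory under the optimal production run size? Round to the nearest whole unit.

I_max ≈ 6,539 cartons

Annual demand D = 353 × 300 = 105,900.
Production build-up factor (1 − d/p) = 1 − 353/801 = 0.5593.
Q* = √(2DS / (H(1 − d/p))) = √(2 × 105,900 × 509 / (1.41 × 0.5593)).
= √(107,806,200 / 0.7886) ≈ 11692.020.
Maximum inventory = Q*(1 − d/p) = 11692.020 × 0.5593 ≈ 6539.357.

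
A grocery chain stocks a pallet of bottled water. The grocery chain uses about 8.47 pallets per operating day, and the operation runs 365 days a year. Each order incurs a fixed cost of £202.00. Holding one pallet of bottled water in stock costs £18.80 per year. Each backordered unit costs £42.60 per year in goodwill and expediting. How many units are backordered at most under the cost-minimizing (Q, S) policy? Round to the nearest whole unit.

S* ≈ 95 pallets

Annual demand D = 8.47 × 365 = 3,091.55.
With planned backorders, Q* = √(2DS/H) · √((H+B)/B).
√(2DS/H) = √(2 × 3,091.55 × 202 / 18.8) = 257.751.
√((H+B)/B) = √((18.8+42.6)/42.6) = 1.2005.
Q* ≈ 309.442.
S* = Q* · H/(H+B) = 309.442 × 18.8/61.4 ≈ 94.748.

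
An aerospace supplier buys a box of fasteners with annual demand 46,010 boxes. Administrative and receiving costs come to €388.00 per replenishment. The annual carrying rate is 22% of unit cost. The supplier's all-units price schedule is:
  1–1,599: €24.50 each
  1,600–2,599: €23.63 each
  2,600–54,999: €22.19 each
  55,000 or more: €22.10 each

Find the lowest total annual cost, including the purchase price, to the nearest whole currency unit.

TC* ≈ €1,034,164

Holding cost per unit per year at price C is H = 0.22·C.
Evaluate total cost at each tier's feasible EOQ or, if the EOQ is below the tier, at the tier's minimum quantity.
Tier 1 (€24.50): EOQ = 2573.7 exceeds tier's upper bound 1599, so this tier is dominated.
Tier 2 (€23.63): EOQ = 2620.7 exceeds tier's upper bound 2599, so this tier is dominated.
EOQ at €22.19 = 2704.4 (feasible in tier 3): TC = 46,010×€22.19 + (46,010/2704.4)×388 + (2704.4/2)×0.22×€22.19 = €1,034,164.12.
EOQ at €22.10 = 2709.9 < 55000, so use break Q=55000: TC = 46,010×€22.10 + (46,010/55000.0)×388 + (55000.0/2)×0.22×€22.10 = €1,150,850.58.
Lowest total cost among the candidates is at Q = 2704.4.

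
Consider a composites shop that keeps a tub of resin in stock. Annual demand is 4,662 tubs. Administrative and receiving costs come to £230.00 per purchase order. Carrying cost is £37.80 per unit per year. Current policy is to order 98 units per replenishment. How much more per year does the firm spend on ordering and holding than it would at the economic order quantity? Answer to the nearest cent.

Extra cost ≈ £3,790.14 per year

EOQ = √(2DS/H) = √(2 × 4,662 × 230 / 37.8) ≈ 238.19.
Cost at Q* = (D/Q*)S + (Q*/2)H = √(2DSH) ≈ £9,003.49.
Cost at Q = 98: (4,662/98)×230 + (98/2)×37.8 = £10,941.43 + £1,852.20 = £12,793.63.
Excess = £12,793.63 − £9,003.49 = £3,790.14.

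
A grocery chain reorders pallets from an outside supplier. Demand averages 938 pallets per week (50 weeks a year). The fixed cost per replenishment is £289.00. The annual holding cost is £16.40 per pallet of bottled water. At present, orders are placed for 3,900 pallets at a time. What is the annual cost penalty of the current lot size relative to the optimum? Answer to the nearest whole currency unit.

Extra cost ≈ £14,370 per year

Annual demand D = 938 × 50 = 46,900.
EOQ = √(2DS/H) = √(2 × 46,900 × 289 / 16.4) ≈ 1285.67.
Cost at Q* = (D/Q*)S + (Q*/2)H = √(2DSH) ≈ £21,084.93.
Cost at Q = 3,900: (46,900/3,900)×289 + (3,900/2)×16.4 = £3,475.41 + £31,980.00 = £35,455.41.
Excess = £35,455.41 − £21,084.93 = £14,370.48.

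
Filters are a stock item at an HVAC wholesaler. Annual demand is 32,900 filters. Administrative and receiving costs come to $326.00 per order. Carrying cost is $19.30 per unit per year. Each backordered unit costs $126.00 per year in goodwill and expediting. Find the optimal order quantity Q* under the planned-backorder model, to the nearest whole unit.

With planned backorders, Q* = √(2DS/H) · √((H+B)/B).
√(2DS/H) = √(2 × 32,900 × 326 / 19.3) = 1054.249.
√((H+B)/B) = √((19.3+126)/126) = 1.0739.
Q* ≈ 1132.115.

Q* ≈ 1,132 filters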